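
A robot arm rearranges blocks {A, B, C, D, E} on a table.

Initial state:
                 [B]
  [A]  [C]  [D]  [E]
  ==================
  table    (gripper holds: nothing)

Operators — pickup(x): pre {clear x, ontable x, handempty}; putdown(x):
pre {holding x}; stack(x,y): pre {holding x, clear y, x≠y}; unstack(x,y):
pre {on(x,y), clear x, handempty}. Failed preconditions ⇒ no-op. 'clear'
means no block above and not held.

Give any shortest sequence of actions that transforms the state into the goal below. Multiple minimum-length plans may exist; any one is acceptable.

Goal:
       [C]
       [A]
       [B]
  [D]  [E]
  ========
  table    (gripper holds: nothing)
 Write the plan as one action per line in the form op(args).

pickup(A)
stack(A, B)
pickup(C)
stack(C, A)

step 1 (pickup(A)): towers=[C; D; E/B] holding=A
step 2 (stack(A, B)): towers=[C; D; E/B/A] holding=-
step 3 (pickup(C)): towers=[D; E/B/A] holding=C
step 4 (stack(C, A)): towers=[D; E/B/A/C] holding=-
goal check: towers=[D; E/B/A/C] holding=- — reached (length 4, optimal by BFS)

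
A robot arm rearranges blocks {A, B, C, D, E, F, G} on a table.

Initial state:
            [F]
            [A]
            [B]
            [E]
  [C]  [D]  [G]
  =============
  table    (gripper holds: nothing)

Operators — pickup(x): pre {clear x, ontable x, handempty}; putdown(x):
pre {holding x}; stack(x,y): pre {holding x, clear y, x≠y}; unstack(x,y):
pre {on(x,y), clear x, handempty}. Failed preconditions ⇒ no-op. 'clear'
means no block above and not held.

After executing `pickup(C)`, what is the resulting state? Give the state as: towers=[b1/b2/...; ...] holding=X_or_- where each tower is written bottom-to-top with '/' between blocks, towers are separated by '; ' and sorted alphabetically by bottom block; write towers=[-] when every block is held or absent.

before: towers=[C; D; G/E/B/A/F] holding=-
pre[pickup(C)]: clear(C) ok, ontable(C) ok, handempty ok
all met → apply pickup(C)
after:  towers=[D; G/E/B/A/F] holding=C

towers=[D; G/E/B/A/F] holding=C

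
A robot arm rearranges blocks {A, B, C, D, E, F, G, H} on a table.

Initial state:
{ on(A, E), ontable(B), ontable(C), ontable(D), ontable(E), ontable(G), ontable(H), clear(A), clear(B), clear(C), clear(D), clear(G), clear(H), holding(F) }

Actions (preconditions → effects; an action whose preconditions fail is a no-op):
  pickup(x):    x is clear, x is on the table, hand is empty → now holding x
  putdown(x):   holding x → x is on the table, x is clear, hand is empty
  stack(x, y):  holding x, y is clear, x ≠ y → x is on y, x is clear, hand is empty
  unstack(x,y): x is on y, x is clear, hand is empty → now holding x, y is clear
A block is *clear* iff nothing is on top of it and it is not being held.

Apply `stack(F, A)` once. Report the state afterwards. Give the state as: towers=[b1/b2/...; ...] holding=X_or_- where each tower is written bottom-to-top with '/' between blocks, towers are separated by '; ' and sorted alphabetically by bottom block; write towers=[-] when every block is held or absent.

before: towers=[B; C; D; E/A; G; H] holding=F
pre[stack(F, A)]: holding(F) ✓, clear(A) ✓, F≠A ✓
all met → apply stack(F, A)
after:  towers=[B; C; D; E/A/F; G; H] holding=-

towers=[B; C; D; E/A/F; G; H] holding=-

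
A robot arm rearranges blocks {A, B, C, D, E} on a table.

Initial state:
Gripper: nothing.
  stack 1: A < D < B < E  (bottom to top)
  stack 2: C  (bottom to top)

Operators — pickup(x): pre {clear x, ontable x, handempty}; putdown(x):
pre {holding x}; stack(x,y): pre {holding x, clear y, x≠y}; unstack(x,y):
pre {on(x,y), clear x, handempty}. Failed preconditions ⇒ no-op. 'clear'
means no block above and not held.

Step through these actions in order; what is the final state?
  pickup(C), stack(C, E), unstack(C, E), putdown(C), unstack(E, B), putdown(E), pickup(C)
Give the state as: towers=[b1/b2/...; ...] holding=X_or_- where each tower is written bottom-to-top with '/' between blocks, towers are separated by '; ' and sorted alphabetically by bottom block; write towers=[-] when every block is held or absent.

step 1 (pickup(C)): towers=[A/D/B/E] holding=C
step 2 (stack(C, E)): towers=[A/D/B/E/C] holding=-
step 3 (unstack(C, E)): towers=[A/D/B/E] holding=C
step 4 (putdown(C)): towers=[A/D/B/E; C] holding=-
step 5 (unstack(E, B)): towers=[A/D/B; C] holding=E
step 6 (putdown(E)): towers=[A/D/B; C; E] holding=-
step 7 (pickup(C)): towers=[A/D/B; E] holding=C

towers=[A/D/B; E] holding=C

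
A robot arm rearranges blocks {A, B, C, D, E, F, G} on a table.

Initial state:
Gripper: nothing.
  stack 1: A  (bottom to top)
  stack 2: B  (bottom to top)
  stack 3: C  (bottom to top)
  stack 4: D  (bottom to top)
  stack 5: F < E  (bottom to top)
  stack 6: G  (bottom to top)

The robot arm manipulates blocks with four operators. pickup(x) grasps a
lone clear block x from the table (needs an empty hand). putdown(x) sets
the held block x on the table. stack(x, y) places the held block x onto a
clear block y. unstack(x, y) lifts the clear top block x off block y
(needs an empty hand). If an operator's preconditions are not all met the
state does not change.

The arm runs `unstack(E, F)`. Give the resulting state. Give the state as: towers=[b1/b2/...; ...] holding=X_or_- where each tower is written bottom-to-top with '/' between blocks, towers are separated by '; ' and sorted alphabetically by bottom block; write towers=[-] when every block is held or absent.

before: towers=[A; B; C; D; F/E; G] holding=-
pre[unstack(E, F)]: on(E,F) ok, clear(E) ok, handempty ok
all met → apply unstack(E, F)
after:  towers=[A; B; C; D; F; G] holding=E

towers=[A; B; C; D; F; G] holding=E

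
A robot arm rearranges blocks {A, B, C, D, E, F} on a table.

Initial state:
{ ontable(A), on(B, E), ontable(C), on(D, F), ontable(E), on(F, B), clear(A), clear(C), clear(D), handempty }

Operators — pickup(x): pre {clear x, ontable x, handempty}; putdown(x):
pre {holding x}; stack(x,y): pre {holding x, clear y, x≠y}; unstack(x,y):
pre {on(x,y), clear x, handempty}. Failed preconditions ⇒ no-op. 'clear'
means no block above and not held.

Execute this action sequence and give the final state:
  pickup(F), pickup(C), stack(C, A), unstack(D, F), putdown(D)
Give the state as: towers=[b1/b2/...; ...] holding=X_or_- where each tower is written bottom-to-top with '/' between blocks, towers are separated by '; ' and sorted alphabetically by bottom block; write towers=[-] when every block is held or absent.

towers=[A/C; D; E/B/F] holding=-

step 1 (pickup(F)) [no-op]: towers=[A; C; E/B/F/D] holding=-
step 2 (pickup(C)): towers=[A; E/B/F/D] holding=C
step 3 (stack(C, A)): towers=[A/C; E/B/F/D] holding=-
step 4 (unstack(D, F)): towers=[A/C; E/B/F] holding=D
step 5 (putdown(D)): towers=[A/C; D; E/B/F] holding=-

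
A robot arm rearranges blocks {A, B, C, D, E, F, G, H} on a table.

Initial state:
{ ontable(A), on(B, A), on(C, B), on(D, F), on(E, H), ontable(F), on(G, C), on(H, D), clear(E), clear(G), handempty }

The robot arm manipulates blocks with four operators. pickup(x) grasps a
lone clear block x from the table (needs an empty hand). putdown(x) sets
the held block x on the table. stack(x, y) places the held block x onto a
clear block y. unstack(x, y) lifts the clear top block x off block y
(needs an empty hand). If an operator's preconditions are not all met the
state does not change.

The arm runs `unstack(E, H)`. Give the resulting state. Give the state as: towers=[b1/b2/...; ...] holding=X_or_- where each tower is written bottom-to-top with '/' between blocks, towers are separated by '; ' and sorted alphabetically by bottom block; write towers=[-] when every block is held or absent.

towers=[A/B/C/G; F/D/H] holding=E

before: towers=[A/B/C/G; F/D/H/E] holding=-
pre[unstack(E, H)]: on(E,H) ok, clear(E) ok, handempty ok
all met → apply unstack(E, H)
after:  towers=[A/B/C/G; F/D/H] holding=E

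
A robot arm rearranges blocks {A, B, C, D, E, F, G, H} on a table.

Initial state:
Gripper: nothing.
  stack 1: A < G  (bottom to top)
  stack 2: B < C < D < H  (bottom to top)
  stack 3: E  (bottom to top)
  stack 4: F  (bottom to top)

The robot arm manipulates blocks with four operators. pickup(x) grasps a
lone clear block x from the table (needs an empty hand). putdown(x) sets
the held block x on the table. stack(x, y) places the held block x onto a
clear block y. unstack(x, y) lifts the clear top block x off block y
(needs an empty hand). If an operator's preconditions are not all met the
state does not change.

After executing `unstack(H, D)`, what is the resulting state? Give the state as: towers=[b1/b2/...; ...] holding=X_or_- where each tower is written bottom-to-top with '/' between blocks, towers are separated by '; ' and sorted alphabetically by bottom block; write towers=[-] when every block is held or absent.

before: towers=[A/G; B/C/D/H; E; F] holding=-
pre[unstack(H, D)]: on(H,D) ✓, clear(H) ✓, handempty ✓
all met → apply unstack(H, D)
after:  towers=[A/G; B/C/D; E; F] holding=H

towers=[A/G; B/C/D; E; F] holding=H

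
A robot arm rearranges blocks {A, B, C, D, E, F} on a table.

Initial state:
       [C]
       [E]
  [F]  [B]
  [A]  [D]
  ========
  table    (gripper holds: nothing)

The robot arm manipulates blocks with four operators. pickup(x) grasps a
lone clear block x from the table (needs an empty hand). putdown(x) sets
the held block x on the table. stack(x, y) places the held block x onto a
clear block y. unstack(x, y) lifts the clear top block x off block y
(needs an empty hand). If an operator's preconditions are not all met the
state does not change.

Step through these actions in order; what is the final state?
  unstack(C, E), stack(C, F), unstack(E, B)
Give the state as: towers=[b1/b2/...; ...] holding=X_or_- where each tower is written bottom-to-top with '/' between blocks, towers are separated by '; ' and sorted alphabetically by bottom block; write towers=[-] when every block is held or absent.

step 1 (unstack(C, E)): towers=[A/F; D/B/E] holding=C
step 2 (stack(C, F)): towers=[A/F/C; D/B/E] holding=-
step 3 (unstack(E, B)): towers=[A/F/C; D/B] holding=E

towers=[A/F/C; D/B] holding=E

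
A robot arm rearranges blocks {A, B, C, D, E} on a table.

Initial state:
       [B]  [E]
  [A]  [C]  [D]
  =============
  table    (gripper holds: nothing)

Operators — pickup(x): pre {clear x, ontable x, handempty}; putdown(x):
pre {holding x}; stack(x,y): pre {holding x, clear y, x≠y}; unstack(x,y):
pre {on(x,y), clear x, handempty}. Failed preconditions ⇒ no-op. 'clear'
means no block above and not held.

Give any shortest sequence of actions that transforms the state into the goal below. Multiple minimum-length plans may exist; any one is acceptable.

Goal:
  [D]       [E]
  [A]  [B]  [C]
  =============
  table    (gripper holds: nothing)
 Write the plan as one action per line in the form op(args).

unstack(B, C)
putdown(B)
unstack(E, D)
stack(E, C)
pickup(D)
stack(D, A)

step 1 (unstack(B, C)): towers=[A; C; D/E] holding=B
step 2 (putdown(B)): towers=[A; B; C; D/E] holding=-
step 3 (unstack(E, D)): towers=[A; B; C; D] holding=E
step 4 (stack(E, C)): towers=[A; B; C/E; D] holding=-
step 5 (pickup(D)): towers=[A; B; C/E] holding=D
step 6 (stack(D, A)): towers=[A/D; B; C/E] holding=-
goal check: towers=[A/D; B; C/E] holding=- — reached (length 6, optimal by BFS)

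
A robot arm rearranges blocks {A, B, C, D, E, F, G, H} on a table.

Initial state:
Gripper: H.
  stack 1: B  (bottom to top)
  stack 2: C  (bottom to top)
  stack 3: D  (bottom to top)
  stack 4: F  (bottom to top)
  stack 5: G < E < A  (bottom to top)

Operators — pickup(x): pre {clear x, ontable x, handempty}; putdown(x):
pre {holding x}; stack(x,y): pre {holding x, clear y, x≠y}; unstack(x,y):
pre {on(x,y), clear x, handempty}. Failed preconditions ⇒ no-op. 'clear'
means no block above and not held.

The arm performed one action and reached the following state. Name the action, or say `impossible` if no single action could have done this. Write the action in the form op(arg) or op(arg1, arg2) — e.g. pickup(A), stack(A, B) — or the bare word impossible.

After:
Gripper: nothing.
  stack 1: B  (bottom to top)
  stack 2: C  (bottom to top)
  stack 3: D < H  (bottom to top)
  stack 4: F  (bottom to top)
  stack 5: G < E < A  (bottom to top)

target: towers=[B; C; D/H; F; G/E/A] holding=-
        putdown(H) → towers=[B; C; D; F; G/E/A; H] holding=-
       stack(H, A) → towers=[B; C; D; F; G/E/A/H] holding=-
       stack(H, B) → towers=[B/H; C; D; F; G/E/A] holding=-
       stack(H, F) → towers=[B; C; D; F/H; G/E/A] holding=-
       stack(H, D) → towers=[B; C; D/H; F; G/E/A] holding=-  ← match
       stack(H, C) → towers=[B; C/H; D; F; G/E/A] holding=-

stack(H, D)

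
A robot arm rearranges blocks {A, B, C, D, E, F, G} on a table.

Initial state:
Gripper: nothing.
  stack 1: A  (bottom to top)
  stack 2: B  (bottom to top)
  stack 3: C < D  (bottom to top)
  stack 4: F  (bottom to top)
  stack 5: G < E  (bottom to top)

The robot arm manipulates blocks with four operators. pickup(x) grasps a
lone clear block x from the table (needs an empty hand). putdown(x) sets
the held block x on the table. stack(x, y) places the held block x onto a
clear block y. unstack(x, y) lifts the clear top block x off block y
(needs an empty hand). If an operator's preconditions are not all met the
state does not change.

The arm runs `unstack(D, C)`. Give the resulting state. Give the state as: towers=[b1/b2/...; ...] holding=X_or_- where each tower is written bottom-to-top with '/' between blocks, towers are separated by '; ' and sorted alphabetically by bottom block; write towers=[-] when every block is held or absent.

before: towers=[A; B; C/D; F; G/E] holding=-
pre[unstack(D, C)]: on(D,C) ok, clear(D) ok, handempty ok
all met → apply unstack(D, C)
after:  towers=[A; B; C; F; G/E] holding=D

towers=[A; B; C; F; G/E] holding=D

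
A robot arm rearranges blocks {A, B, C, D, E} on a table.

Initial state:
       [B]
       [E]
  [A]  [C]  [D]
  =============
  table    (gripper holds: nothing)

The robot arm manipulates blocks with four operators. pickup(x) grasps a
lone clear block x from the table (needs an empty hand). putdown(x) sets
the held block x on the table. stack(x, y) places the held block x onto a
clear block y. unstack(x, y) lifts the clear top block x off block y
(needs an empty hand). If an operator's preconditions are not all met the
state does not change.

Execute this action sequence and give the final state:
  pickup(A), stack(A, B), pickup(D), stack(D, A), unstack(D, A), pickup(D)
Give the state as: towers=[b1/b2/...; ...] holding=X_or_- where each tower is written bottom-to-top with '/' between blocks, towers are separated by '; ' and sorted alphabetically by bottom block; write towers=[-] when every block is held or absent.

towers=[C/E/B/A] holding=D

step 1 (pickup(A)): towers=[C/E/B; D] holding=A
step 2 (stack(A, B)): towers=[C/E/B/A; D] holding=-
step 3 (pickup(D)): towers=[C/E/B/A] holding=D
step 4 (stack(D, A)): towers=[C/E/B/A/D] holding=-
step 5 (unstack(D, A)): towers=[C/E/B/A] holding=D
step 6 (pickup(D)) [no-op]: towers=[C/E/B/A] holding=D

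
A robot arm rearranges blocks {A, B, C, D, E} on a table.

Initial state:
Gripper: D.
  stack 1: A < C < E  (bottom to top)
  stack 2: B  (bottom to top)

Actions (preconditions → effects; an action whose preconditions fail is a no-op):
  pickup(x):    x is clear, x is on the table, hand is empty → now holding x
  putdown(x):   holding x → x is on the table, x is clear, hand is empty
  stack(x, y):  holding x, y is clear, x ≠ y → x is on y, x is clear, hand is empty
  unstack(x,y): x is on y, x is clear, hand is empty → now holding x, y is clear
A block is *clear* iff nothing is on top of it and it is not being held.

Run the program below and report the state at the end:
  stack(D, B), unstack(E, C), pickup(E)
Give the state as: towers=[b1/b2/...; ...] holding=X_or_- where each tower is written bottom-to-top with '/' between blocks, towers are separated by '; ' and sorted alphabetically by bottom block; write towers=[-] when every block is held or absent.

towers=[A/C; B/D] holding=E

step 1 (stack(D, B)): towers=[A/C/E; B/D] holding=-
step 2 (unstack(E, C)): towers=[A/C; B/D] holding=E
step 3 (pickup(E)) [no-op]: towers=[A/C; B/D] holding=E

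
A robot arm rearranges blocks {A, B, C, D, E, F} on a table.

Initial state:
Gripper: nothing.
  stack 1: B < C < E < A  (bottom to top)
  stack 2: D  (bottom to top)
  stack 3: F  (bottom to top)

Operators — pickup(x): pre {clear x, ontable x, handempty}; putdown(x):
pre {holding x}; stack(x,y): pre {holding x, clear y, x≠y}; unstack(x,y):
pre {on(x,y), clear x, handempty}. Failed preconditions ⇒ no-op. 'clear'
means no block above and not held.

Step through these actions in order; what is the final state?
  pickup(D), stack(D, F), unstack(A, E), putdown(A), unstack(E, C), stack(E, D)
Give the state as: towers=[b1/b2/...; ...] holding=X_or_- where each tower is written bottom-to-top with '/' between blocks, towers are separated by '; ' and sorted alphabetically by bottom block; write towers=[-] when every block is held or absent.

towers=[A; B/C; F/D/E] holding=-

step 1 (pickup(D)): towers=[B/C/E/A; F] holding=D
step 2 (stack(D, F)): towers=[B/C/E/A; F/D] holding=-
step 3 (unstack(A, E)): towers=[B/C/E; F/D] holding=A
step 4 (putdown(A)): towers=[A; B/C/E; F/D] holding=-
step 5 (unstack(E, C)): towers=[A; B/C; F/D] holding=E
step 6 (stack(E, D)): towers=[A; B/C; F/D/E] holding=-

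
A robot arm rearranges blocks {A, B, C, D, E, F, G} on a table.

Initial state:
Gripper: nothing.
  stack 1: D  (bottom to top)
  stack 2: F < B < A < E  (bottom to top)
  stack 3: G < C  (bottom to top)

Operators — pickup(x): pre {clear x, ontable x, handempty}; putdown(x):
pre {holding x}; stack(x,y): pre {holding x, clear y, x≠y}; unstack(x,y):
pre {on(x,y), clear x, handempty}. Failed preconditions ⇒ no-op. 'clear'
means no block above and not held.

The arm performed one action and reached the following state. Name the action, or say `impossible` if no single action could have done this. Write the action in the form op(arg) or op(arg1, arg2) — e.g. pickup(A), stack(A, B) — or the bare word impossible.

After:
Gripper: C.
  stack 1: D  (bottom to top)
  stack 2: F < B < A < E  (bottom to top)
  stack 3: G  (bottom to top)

target: towers=[D; F/B/A/E; G] holding=C
         pickup(D) → towers=[F/B/A/E; G/C] holding=D
     unstack(E, A) → towers=[D; F/B/A; G/C] holding=E
     unstack(C, G) → towers=[D; F/B/A/E; G] holding=C  ← match

unstack(C, G)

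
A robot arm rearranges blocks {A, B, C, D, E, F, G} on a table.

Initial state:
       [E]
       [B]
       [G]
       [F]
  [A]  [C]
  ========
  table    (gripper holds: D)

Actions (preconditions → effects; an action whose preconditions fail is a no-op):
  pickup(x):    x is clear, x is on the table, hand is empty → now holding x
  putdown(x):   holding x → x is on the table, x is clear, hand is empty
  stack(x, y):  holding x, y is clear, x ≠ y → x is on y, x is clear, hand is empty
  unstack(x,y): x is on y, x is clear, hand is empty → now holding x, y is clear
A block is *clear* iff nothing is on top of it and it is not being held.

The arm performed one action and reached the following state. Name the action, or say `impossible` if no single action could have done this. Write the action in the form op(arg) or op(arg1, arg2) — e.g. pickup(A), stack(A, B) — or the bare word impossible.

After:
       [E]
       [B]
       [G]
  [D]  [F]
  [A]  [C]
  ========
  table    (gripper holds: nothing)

target: towers=[A/D; C/F/G/B/E] holding=-
        putdown(D) → towers=[A; C/F/G/B/E; D] holding=-
       stack(D, A) → towers=[A/D; C/F/G/B/E] holding=-  ← match
       stack(D, E) → towers=[A; C/F/G/B/E/D] holding=-

stack(D, A)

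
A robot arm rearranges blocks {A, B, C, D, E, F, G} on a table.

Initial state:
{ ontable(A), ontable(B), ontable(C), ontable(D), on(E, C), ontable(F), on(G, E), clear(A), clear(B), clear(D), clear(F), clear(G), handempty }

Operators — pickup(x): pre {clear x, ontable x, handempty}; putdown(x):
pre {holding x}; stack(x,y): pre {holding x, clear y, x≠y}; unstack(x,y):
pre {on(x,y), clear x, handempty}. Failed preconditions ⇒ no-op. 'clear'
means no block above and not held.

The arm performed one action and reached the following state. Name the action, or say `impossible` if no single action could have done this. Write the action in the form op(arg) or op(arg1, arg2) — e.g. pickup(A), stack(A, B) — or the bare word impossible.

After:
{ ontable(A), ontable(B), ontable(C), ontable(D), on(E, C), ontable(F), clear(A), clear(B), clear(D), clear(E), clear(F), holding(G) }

target: towers=[A; B; C/E; D; F] holding=G
         pickup(B) → towers=[A; C/E/G; D; F] holding=B
         pickup(F) → towers=[A; B; C/E/G; D] holding=F
     unstack(G, E) → towers=[A; B; C/E; D; F] holding=G  ← match
         pickup(D) → towers=[A; B; C/E/G; F] holding=D
         pickup(A) → towers=[B; C/E/G; D; F] holding=A

unstack(G, E)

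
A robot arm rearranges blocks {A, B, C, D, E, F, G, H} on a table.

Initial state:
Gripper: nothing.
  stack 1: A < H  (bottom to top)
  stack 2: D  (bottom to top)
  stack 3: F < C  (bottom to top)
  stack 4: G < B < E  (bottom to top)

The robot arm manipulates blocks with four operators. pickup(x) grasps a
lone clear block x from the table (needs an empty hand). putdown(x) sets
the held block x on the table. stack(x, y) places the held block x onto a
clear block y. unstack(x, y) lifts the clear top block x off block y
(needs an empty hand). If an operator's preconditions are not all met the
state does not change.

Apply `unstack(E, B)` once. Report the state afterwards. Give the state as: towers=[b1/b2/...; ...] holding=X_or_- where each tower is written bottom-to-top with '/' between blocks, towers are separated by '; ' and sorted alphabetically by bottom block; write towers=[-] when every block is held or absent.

before: towers=[A/H; D; F/C; G/B/E] holding=-
pre[unstack(E, B)]: on(E,B) yes, clear(E) yes, handempty yes
all met → apply unstack(E, B)
after:  towers=[A/H; D; F/C; G/B] holding=E

towers=[A/H; D; F/C; G/B] holding=E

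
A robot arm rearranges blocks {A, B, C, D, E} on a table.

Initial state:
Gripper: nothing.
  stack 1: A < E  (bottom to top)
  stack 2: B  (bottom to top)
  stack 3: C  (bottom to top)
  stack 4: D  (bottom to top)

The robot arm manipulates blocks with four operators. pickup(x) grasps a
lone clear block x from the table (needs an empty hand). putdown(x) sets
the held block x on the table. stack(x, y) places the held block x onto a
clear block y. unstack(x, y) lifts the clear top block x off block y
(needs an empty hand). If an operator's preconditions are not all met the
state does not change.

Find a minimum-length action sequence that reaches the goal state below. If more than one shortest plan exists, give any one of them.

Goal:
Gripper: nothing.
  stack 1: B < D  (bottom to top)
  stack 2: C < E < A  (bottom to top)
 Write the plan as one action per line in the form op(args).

step 1 (pickup(D)): towers=[A/E; B; C] holding=D
step 2 (stack(D, B)): towers=[A/E; B/D; C] holding=-
step 3 (unstack(E, A)): towers=[A; B/D; C] holding=E
step 4 (stack(E, C)): towers=[A; B/D; C/E] holding=-
step 5 (pickup(A)): towers=[B/D; C/E] holding=A
step 6 (stack(A, E)): towers=[B/D; C/E/A] holding=-
goal check: towers=[B/D; C/E/A] holding=- — reached (length 6, optimal by BFS)

pickup(D)
stack(D, B)
unstack(E, A)
stack(E, C)
pickup(A)
stack(A, E)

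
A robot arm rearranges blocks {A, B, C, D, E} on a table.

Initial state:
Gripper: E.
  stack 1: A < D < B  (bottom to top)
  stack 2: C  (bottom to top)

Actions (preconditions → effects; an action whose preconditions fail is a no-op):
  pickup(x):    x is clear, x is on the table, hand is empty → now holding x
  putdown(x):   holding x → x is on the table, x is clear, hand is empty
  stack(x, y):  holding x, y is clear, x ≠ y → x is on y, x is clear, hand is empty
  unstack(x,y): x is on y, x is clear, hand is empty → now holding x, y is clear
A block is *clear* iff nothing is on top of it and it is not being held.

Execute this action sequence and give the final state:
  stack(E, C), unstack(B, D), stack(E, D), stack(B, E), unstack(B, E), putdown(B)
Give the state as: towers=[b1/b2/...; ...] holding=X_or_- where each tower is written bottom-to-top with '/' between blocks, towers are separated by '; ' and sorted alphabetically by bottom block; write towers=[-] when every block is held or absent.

towers=[A/D; B; C/E] holding=-

step 1 (stack(E, C)): towers=[A/D/B; C/E] holding=-
step 2 (unstack(B, D)): towers=[A/D; C/E] holding=B
step 3 (stack(E, D)) [no-op]: towers=[A/D; C/E] holding=B
step 4 (stack(B, E)): towers=[A/D; C/E/B] holding=-
step 5 (unstack(B, E)): towers=[A/D; C/E] holding=B
step 6 (putdown(B)): towers=[A/D; B; C/E] holding=-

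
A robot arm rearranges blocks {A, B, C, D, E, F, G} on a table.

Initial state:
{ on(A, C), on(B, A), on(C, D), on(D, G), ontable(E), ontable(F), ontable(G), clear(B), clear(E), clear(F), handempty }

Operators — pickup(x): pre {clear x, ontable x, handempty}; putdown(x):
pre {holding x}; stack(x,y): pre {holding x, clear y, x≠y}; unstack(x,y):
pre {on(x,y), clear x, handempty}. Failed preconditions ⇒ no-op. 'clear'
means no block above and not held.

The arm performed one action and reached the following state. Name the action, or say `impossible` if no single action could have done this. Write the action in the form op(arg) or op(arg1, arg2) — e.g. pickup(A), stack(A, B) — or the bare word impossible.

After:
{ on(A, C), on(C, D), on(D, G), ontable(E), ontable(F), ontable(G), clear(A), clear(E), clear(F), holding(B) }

target: towers=[E; F; G/D/C/A] holding=B
     unstack(B, A) → towers=[E; F; G/D/C/A] holding=B  ← match
         pickup(F) → towers=[E; G/D/C/A/B] holding=F
         pickup(E) → towers=[F; G/D/C/A/B] holding=E

unstack(B, A)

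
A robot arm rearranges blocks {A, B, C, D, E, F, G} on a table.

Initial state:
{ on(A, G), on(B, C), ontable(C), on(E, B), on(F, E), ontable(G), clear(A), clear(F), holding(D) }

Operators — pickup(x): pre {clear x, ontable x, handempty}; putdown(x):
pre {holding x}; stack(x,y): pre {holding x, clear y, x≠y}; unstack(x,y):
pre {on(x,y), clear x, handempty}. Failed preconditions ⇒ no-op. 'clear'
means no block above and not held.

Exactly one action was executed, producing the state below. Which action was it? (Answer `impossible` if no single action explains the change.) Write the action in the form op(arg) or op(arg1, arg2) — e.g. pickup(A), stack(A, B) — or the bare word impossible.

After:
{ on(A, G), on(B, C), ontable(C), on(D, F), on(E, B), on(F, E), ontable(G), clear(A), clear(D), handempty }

target: towers=[C/B/E/F/D; G/A] holding=-
        putdown(D) → towers=[C/B/E/F; D; G/A] holding=-
       stack(D, F) → towers=[C/B/E/F/D; G/A] holding=-  ← match
       stack(D, A) → towers=[C/B/E/F; G/A/D] holding=-

stack(D, F)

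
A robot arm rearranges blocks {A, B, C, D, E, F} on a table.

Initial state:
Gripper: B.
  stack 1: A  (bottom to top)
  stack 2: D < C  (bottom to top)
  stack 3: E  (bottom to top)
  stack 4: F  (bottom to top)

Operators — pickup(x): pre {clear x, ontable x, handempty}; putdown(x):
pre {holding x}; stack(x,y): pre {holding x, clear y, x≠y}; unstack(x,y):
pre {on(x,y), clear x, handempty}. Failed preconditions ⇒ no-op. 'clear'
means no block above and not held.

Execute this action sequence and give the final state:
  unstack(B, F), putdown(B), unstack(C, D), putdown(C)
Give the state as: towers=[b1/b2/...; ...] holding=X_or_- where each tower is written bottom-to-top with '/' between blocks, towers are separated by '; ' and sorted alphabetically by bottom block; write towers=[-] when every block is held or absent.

step 1 (unstack(B, F)) [no-op]: towers=[A; D/C; E; F] holding=B
step 2 (putdown(B)): towers=[A; B; D/C; E; F] holding=-
step 3 (unstack(C, D)): towers=[A; B; D; E; F] holding=C
step 4 (putdown(C)): towers=[A; B; C; D; E; F] holding=-

towers=[A; B; C; D; E; F] holding=-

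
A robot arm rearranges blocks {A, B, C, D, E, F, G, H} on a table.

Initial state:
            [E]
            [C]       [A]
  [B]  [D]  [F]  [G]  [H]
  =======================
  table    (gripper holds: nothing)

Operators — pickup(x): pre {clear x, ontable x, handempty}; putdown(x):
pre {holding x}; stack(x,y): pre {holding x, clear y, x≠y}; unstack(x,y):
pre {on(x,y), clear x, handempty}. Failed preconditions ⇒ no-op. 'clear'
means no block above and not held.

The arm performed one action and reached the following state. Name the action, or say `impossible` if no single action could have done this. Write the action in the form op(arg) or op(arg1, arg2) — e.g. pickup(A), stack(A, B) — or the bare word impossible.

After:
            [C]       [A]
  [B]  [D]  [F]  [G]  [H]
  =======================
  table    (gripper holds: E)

unstack(E, C)

target: towers=[B; D; F/C; G; H/A] holding=E
         pickup(G) → towers=[B; D; F/C/E; H/A] holding=G
     unstack(A, H) → towers=[B; D; F/C/E; G; H] holding=A
     unstack(E, C) → towers=[B; D; F/C; G; H/A] holding=E  ← match
         pickup(B) → towers=[D; F/C/E; G; H/A] holding=B
         pickup(D) → towers=[B; F/C/E; G; H/A] holding=D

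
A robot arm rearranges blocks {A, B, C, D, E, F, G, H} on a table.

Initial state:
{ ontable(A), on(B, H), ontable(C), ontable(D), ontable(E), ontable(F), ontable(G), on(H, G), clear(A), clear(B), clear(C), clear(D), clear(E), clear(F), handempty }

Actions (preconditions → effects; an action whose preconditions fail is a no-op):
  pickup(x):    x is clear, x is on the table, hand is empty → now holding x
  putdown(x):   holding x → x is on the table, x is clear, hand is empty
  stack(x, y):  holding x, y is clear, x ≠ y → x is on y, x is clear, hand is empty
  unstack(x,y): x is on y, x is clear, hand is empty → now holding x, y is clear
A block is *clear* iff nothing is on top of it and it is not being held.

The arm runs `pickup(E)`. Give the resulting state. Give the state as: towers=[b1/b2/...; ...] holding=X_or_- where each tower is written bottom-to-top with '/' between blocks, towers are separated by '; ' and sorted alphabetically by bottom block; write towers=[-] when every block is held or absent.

before: towers=[A; C; D; E; F; G/H/B] holding=-
pre[pickup(E)]: clear(E) ✓, ontable(E) ✓, handempty ✓
all met → apply pickup(E)
after:  towers=[A; C; D; F; G/H/B] holding=E

towers=[A; C; D; F; G/H/B] holding=E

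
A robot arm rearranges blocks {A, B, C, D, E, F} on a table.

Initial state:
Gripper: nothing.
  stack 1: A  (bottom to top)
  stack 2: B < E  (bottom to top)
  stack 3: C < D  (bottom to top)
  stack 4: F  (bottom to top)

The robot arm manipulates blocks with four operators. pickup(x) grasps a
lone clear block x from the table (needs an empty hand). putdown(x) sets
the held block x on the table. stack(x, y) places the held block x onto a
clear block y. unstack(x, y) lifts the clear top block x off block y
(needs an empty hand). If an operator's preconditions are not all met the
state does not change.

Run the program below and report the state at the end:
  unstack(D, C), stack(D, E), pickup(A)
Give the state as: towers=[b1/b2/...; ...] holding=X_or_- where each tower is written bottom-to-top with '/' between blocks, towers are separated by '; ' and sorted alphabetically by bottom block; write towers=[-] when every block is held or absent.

step 1 (unstack(D, C)): towers=[A; B/E; C; F] holding=D
step 2 (stack(D, E)): towers=[A; B/E/D; C; F] holding=-
step 3 (pickup(A)): towers=[B/E/D; C; F] holding=A

towers=[B/E/D; C; F] holding=A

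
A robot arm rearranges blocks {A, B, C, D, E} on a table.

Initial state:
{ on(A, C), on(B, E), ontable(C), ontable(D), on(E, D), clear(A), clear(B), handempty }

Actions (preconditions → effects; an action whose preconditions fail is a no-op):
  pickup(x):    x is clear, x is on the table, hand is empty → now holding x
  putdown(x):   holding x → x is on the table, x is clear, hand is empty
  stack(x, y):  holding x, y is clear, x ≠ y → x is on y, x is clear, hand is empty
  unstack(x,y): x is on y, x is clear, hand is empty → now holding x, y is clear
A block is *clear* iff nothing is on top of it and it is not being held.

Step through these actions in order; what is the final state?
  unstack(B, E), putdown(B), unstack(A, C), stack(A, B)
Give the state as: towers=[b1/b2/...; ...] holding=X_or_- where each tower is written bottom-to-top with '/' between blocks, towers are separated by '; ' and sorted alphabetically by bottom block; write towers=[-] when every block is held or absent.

towers=[B/A; C; D/E] holding=-

step 1 (unstack(B, E)): towers=[C/A; D/E] holding=B
step 2 (putdown(B)): towers=[B; C/A; D/E] holding=-
step 3 (unstack(A, C)): towers=[B; C; D/E] holding=A
step 4 (stack(A, B)): towers=[B/A; C; D/E] holding=-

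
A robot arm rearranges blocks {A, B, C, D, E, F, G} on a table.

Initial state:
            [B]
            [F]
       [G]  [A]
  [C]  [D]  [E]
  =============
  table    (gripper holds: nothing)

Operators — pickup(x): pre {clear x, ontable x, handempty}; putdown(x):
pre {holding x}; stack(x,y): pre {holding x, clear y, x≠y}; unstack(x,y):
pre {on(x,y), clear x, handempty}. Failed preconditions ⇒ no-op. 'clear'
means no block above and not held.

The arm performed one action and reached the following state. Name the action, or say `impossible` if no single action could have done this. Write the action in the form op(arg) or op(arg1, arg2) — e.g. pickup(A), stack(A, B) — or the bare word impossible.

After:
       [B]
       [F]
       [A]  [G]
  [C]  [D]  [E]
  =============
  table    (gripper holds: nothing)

target: towers=[C; D/A/F/B; E/G] holding=-
     unstack(B, F) → towers=[C; D/G; E/A/F] holding=B
     unstack(G, D) → towers=[C; D; E/A/F/B] holding=G
         pickup(C) → towers=[D/G; E/A/F/B] holding=C
none of the 3 applicable actions match → impossible

impossible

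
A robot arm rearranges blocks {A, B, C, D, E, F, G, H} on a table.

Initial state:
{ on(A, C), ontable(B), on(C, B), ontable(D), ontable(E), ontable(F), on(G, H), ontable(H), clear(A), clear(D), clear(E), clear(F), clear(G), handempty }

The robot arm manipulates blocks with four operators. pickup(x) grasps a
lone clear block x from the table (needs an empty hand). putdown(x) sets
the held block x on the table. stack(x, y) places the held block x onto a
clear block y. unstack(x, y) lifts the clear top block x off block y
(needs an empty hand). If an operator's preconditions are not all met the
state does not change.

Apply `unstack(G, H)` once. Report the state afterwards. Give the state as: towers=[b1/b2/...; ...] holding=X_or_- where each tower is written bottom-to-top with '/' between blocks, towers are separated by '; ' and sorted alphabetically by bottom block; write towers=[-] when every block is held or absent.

towers=[B/C/A; D; E; F; H] holding=G

before: towers=[B/C/A; D; E; F; H/G] holding=-
pre[unstack(G, H)]: on(G,H) ✓, clear(G) ✓, handempty ✓
all met → apply unstack(G, H)
after:  towers=[B/C/A; D; E; F; H] holding=G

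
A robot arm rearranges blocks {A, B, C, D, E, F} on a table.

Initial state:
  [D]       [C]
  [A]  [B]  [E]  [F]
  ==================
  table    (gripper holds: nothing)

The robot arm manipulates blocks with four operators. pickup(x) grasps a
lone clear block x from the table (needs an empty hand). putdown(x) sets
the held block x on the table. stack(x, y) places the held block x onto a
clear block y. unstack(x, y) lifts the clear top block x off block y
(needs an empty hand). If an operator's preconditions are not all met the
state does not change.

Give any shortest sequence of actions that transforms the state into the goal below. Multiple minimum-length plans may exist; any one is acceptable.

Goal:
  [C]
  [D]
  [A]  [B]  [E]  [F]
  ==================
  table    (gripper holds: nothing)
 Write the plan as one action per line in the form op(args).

unstack(C, E)
stack(C, D)

step 1 (unstack(C, E)): towers=[A/D; B; E; F] holding=C
step 2 (stack(C, D)): towers=[A/D/C; B; E; F] holding=-
goal check: towers=[A/D/C; B; E; F] holding=- — reached (length 2, optimal by BFS)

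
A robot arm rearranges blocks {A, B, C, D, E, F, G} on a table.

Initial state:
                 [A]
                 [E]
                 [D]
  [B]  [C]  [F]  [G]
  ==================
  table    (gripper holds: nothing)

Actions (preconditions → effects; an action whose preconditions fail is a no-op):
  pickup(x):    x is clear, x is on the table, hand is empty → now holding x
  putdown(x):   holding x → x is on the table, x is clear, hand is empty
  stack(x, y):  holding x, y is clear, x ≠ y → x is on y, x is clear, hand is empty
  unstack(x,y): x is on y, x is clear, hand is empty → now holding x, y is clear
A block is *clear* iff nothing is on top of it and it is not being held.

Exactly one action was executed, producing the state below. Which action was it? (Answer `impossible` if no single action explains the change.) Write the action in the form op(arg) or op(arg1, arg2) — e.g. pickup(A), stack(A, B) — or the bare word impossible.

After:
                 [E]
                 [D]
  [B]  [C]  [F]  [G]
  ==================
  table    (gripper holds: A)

unstack(A, E)

target: towers=[B; C; F; G/D/E] holding=A
         pickup(B) → towers=[C; F; G/D/E/A] holding=B
         pickup(F) → towers=[B; C; G/D/E/A] holding=F
     unstack(A, E) → towers=[B; C; F; G/D/E] holding=A  ← match
         pickup(C) → towers=[B; F; G/D/E/A] holding=C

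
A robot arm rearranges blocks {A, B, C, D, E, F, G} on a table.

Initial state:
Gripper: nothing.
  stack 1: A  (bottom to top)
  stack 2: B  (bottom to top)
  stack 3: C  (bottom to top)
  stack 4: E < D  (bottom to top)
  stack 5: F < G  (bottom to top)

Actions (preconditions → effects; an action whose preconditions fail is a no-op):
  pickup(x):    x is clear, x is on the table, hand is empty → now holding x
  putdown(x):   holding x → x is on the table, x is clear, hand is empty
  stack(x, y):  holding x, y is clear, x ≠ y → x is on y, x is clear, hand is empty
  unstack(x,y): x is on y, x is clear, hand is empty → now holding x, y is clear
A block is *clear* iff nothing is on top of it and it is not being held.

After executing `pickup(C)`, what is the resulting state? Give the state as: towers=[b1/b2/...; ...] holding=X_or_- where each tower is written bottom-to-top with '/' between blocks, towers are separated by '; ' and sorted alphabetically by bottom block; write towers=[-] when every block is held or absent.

towers=[A; B; E/D; F/G] holding=C

before: towers=[A; B; C; E/D; F/G] holding=-
pre[pickup(C)]: clear(C) ✓, ontable(C) ✓, handempty ✓
all met → apply pickup(C)
after:  towers=[A; B; E/D; F/G] holding=C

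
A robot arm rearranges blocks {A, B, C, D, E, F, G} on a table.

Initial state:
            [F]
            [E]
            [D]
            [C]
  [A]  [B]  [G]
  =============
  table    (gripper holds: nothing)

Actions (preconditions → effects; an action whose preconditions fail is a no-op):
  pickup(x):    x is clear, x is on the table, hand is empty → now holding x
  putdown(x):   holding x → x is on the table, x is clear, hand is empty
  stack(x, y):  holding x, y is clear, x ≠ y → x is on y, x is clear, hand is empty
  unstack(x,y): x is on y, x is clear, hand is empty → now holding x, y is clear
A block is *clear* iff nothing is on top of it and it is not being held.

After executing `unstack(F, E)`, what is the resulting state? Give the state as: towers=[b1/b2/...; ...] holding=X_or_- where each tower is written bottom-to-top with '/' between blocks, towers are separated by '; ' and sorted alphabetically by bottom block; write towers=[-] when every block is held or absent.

before: towers=[A; B; G/C/D/E/F] holding=-
pre[unstack(F, E)]: on(F,E) yes, clear(F) yes, handempty yes
all met → apply unstack(F, E)
after:  towers=[A; B; G/C/D/E] holding=F

towers=[A; B; G/C/D/E] holding=F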